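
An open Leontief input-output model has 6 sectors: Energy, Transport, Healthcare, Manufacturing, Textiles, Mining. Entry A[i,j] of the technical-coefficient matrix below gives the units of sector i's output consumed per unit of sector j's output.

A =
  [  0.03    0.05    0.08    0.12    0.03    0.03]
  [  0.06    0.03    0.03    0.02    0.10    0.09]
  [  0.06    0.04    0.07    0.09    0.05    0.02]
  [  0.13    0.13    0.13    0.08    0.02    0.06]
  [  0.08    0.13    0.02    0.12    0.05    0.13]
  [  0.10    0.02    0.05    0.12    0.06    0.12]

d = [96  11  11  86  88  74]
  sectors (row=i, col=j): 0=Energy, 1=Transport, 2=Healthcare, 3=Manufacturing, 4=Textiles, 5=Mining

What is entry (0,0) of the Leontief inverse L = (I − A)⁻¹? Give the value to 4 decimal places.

L[0,0] = 1.0794

Form M = I − A:
  [  0.97   -0.05   -0.08   -0.12   -0.03   -0.03]
  [ -0.06    0.97   -0.03   -0.02   -0.10   -0.09]
  [ -0.06   -0.04    0.93   -0.09   -0.05   -0.02]
  [ -0.13   -0.13   -0.13    0.92   -0.02   -0.06]
  [ -0.08   -0.13   -0.02   -0.12    0.95   -0.13]
  [ -0.10   -0.02   -0.05   -0.12   -0.06    0.88]
Leontief inverse L = M⁻¹:
  [  1.0794    0.0931    0.1249    0.1717    0.0585    0.0695]
  [  0.1057    1.0698    0.0648    0.0785    0.1298    0.1390]
  [  0.1052    0.0818    1.1116    0.1419    0.0771    0.0583]
  [  0.1967    0.1851    0.1929    1.1599    0.0678    0.1191]
  [  0.1555    0.1900    0.0823    0.2022    1.0989    0.2027]
  [  0.1685    0.0777    0.1107    0.2013    0.0981    1.1808]
Total output x = L · d:
  x_0 = 1.0794·96 + 0.0931·11 + 0.1249·11 + 0.1717·86 + 0.0585·88 + 0.0695·74 = 131.0754
  x_1 = 0.1057·96 + 1.0698·11 + 0.0648·11 + 0.0785·86 + 0.1298·88 + 0.1390·74 = 51.0884
  x_2 = 0.1052·96 + 0.0818·11 + 1.1116·11 + 0.1419·86 + 0.0771·88 + 0.0583·74 = 46.5291
  x_3 = 0.1967·96 + 0.1851·11 + 0.1929·11 + 1.1599·86 + 0.0678·88 + 0.1191·74 = 137.5706
  x_4 = 0.1555·96 + 0.1900·11 + 0.0823·11 + 0.2022·86 + 1.0989·88 + 0.2027·74 = 147.0224
  x_5 = 0.1685·96 + 0.0777·11 + 0.1107·11 + 0.2013·86 + 0.0981·88 + 1.1808·74 = 131.5745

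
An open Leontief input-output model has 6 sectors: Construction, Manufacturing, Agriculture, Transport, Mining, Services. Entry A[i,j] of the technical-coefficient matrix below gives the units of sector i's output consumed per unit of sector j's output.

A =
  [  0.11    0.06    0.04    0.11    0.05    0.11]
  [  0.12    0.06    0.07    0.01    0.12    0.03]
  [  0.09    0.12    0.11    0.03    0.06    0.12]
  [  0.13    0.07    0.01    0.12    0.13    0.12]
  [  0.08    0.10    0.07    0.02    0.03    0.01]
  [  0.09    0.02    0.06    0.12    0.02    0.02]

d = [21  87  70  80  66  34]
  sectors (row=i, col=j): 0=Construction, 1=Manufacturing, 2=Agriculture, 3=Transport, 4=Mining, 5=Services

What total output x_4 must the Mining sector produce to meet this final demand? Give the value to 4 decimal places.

99.2484

Form M = I − A:
  [  0.89   -0.06   -0.04   -0.11   -0.05   -0.11]
  [ -0.12    0.94   -0.07   -0.01   -0.12   -0.03]
  [ -0.09   -0.12    0.89   -0.03   -0.06   -0.12]
  [ -0.13   -0.07   -0.01    0.88   -0.13   -0.12]
  [ -0.08   -0.10   -0.07   -0.02    0.97   -0.01]
  [ -0.09   -0.02   -0.06   -0.12   -0.02    0.98]
Leontief inverse L = M⁻¹:
  [  1.2015    0.1163    0.0854    0.1804    0.1093    0.1721]
  [  0.1925    1.1140    0.1150    0.0550    0.1638    0.0782]
  [  0.1860    0.1848    1.1693    0.0928    0.1210    0.1823]
  [  0.2369    0.1376    0.0631    1.1998    0.1978    0.1875]
  [  0.1389    0.1413    0.1055    0.0538    1.0703    0.0503]
  [  0.1575    0.0645    0.0917    0.1714    0.0669    1.0730]
Total output x = L · d:
  x_0 = 1.2015·21 + 0.1163·87 + 0.0854·70 + 0.1804·80 + 0.1093·66 + 0.1721·34 = 68.8218
  x_1 = 0.1925·21 + 1.1140·87 + 0.1150·70 + 0.0550·80 + 0.1638·66 + 0.0782·34 = 126.8890
  x_2 = 0.1860·21 + 0.1848·87 + 1.1693·70 + 0.0928·80 + 0.1210·66 + 0.1823·34 = 123.4504
  x_3 = 0.2369·21 + 0.1376·87 + 0.0631·70 + 1.1998·80 + 0.1978·66 + 0.1875·34 = 136.7705
  x_4 = 0.1389·21 + 0.1413·87 + 0.1055·70 + 0.0538·80 + 1.0703·66 + 0.0503·34 = 99.2484
  x_5 = 0.1575·21 + 0.0645·87 + 0.0917·70 + 0.1714·80 + 0.0669·66 + 1.0730·34 = 69.9349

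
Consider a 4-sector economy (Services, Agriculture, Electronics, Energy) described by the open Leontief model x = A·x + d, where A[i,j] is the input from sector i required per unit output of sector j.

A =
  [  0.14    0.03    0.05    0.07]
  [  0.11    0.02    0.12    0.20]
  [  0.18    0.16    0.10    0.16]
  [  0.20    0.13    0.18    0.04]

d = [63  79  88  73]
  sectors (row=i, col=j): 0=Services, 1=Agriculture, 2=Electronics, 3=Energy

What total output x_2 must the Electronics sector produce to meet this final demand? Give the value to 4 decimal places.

169.5124

Form M = I − A:
  [  0.86   -0.03   -0.05   -0.07]
  [ -0.11    0.98   -0.12   -0.20]
  [ -0.18   -0.16    0.90   -0.16]
  [ -0.20   -0.13   -0.18    0.96]
Leontief inverse L = M⁻¹:
  [  1.2209    0.0699    0.1012    0.1205]
  [  0.2525    1.1014    0.2177    0.2842]
  [  0.3521    0.2471    1.2197    0.2804]
  [  0.3546    0.2100    0.2793    1.1578]
Total output x = L · d:
  x_0 = 1.2209·63 + 0.0699·79 + 0.1012·88 + 0.1205·73 = 100.1421
  x_1 = 0.2525·63 + 1.1014·79 + 0.2177·88 + 0.2842·73 = 142.8192
  x_2 = 0.3521·63 + 0.2471·79 + 1.2197·88 + 0.2804·73 = 169.5124
  x_3 = 0.3546·63 + 0.2100·79 + 0.2793·88 + 1.1578·73 = 148.0283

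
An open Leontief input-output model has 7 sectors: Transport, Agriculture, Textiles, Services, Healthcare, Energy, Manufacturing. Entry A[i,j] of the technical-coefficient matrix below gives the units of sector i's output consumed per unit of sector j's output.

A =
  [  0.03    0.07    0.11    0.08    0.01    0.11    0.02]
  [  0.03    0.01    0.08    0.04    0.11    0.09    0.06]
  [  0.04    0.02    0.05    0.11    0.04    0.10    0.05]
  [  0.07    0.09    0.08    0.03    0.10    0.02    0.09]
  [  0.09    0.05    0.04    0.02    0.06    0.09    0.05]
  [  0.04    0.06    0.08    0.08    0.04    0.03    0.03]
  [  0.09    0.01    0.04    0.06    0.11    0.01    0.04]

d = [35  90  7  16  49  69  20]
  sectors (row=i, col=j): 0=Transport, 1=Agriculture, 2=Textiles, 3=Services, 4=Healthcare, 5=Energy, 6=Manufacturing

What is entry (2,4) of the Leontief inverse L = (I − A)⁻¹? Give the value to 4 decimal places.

Form M = I − A:
  [  0.97   -0.07   -0.11   -0.08   -0.01   -0.11   -0.02]
  [ -0.03    0.99   -0.08   -0.04   -0.11   -0.09   -0.06]
  [ -0.04   -0.02    0.95   -0.11   -0.04   -0.10   -0.05]
  [ -0.07   -0.09   -0.08    0.97   -0.10   -0.02   -0.09]
  [ -0.09   -0.05   -0.04   -0.02    0.94   -0.09   -0.05]
  [ -0.04   -0.06   -0.08   -0.08   -0.04    0.97   -0.03]
  [ -0.09   -0.01   -0.04   -0.06   -0.11   -0.01    0.96]
Leontief inverse L = M⁻¹:
  [  1.0670    0.1032    0.1609    0.1280    0.0572    0.1557    0.0569]
  [  0.0718    1.0421    0.1248    0.0831    0.1535    0.1346    0.0931]
  [  0.0796    0.0553    1.0983    0.1519    0.0861    0.1394    0.0854]
  [  0.1164    0.1226    0.1329    1.0781    0.1542    0.0761    0.1285]
  [  0.1256    0.0809    0.0876    0.0624    1.1001    0.1350    0.0796]
  [  0.0737    0.0880    0.1220    0.1174    0.0816    1.0707    0.0621]
  [  0.1265    0.0407    0.0818    0.0949    0.1471    0.0532    1.0693]
Total output x = L · d:
  x_0 = 1.0670·35 + 0.1032·90 + 0.1609·7 + 0.1280·16 + 0.0572·49 + 0.1557·69 + 0.0569·20 = 64.4960
  x_1 = 0.0718·35 + 1.0421·90 + 0.1248·7 + 0.0831·16 + 0.1535·49 + 0.1346·69 + 0.0931·20 = 117.1759
  x_2 = 0.0796·35 + 0.0553·90 + 1.0983·7 + 0.1519·16 + 0.0861·49 + 0.1394·69 + 0.0854·20 = 33.4292
  x_3 = 0.1164·35 + 0.1226·90 + 0.1329·7 + 1.0781·16 + 0.1542·49 + 0.0761·69 + 0.1285·20 = 48.6713
  x_4 = 0.1256·35 + 0.0809·90 + 0.0876·7 + 0.0624·16 + 1.1001·49 + 0.1350·69 + 0.0796·20 = 78.0930
  x_5 = 0.0737·35 + 0.0880·90 + 0.1220·7 + 0.1174·16 + 0.0816·49 + 1.0707·69 + 0.0621·20 = 92.3459
  x_6 = 0.1265·35 + 0.0407·90 + 0.0818·7 + 0.0949·16 + 0.1471·49 + 0.0532·69 + 1.0693·20 = 42.4454

L[2,4] = 0.0861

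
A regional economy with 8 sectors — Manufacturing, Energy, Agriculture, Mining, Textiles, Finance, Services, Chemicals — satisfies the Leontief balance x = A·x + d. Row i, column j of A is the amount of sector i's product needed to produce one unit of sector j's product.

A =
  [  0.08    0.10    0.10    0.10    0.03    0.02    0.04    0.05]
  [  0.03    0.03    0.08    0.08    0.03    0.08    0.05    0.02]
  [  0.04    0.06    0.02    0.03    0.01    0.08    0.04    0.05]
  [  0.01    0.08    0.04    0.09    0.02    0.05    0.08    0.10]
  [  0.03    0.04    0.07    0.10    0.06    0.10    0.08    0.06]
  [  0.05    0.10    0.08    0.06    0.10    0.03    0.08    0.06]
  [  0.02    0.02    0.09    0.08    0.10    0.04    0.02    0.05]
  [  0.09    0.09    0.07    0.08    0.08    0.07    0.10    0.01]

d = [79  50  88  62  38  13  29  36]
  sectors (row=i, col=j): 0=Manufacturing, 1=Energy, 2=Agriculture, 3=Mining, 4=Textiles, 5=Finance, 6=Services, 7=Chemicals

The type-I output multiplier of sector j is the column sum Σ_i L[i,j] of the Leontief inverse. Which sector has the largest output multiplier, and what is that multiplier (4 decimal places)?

Mining (2.1700)

Form M = I − A:
  [  0.92   -0.10   -0.10   -0.10   -0.03   -0.02   -0.04   -0.05]
  [ -0.03    0.97   -0.08   -0.08   -0.03   -0.08   -0.05   -0.02]
  [ -0.04   -0.06    0.98   -0.03   -0.01   -0.08   -0.04   -0.05]
  [ -0.01   -0.08   -0.04    0.91   -0.02   -0.05   -0.08   -0.10]
  [ -0.03   -0.04   -0.07   -0.10    0.94   -0.10   -0.08   -0.06]
  [ -0.05   -0.10   -0.08   -0.06   -0.10    0.97   -0.08   -0.06]
  [ -0.02   -0.02   -0.09   -0.08   -0.10   -0.04    0.98   -0.05]
  [ -0.09   -0.09   -0.07   -0.08   -0.08   -0.07   -0.10    0.99]
Leontief inverse L = M⁻¹:
  [  1.1196    0.1620    0.1621    0.1731    0.0734    0.0775    0.0972    0.0995]
  [  0.0593    1.0793    0.1278    0.1351    0.0691    0.1232    0.0957    0.0614]
  [  0.0679    0.1023    1.0647    0.0783    0.0460    0.1155    0.0793    0.0810]
  [  0.0463    0.1362    0.0993    1.1583    0.0693    0.1033    0.1363    0.1445]
  [  0.0710    0.1068    0.1376    0.1779    1.1170    0.1602    0.1445    0.1154]
  [  0.0921    0.1632    0.1502    0.1411    0.1542    1.0959    0.1433    0.1128]
  [  0.0519    0.0715    0.1394    0.1404    0.1401    0.0911    1.0717    0.0934]
  [  0.1332    0.1585    0.1455    0.1657    0.1371    0.1344    0.1642    1.0689]
Total output x = L · d:
  x_0 = 1.1196·79 + 0.1620·50 + 0.1621·88 + 0.1731·62 + 0.0734·38 + 0.0775·13 + 0.0972·29 + 0.0995·36 = 131.7459
  x_1 = 0.0593·79 + 1.0793·50 + 0.1278·88 + 0.1351·62 + 0.0691·38 + 0.1232·13 + 0.0957·29 + 0.0614·36 = 87.4891
  x_2 = 0.0679·79 + 0.1023·50 + 1.0647·88 + 0.0783·62 + 0.0460·38 + 0.1155·13 + 0.0793·29 + 0.0810·36 = 117.4907
  x_3 = 0.0463·79 + 0.1362·50 + 0.0993·88 + 1.1583·62 + 0.0693·38 + 0.1033·13 + 0.1363·29 + 0.1445·36 = 104.1549
  x_4 = 0.0710·79 + 0.1068·50 + 0.1376·88 + 0.1779·62 + 1.1170·38 + 0.1602·13 + 0.1445·29 + 0.1154·36 = 86.9519
  x_5 = 0.0921·79 + 0.1632·50 + 0.1502·88 + 0.1411·62 + 0.1542·38 + 1.0959·13 + 0.1433·29 + 0.1128·36 = 65.7223
  x_6 = 0.0519·79 + 0.0715·50 + 0.1394·88 + 0.1404·62 + 0.1401·38 + 0.0911·13 + 1.0717·29 + 0.0934·36 = 69.5933
  x_7 = 0.1332·79 + 0.1585·50 + 0.1455·88 + 0.1657·62 + 0.1371·38 + 0.1344·13 + 0.1642·29 + 1.0689·36 = 91.7212
Output multipliers (column sums of L):
  Manufacturing: 1.6413
  Energy: 1.9796
  Agriculture: 2.0266
  Mining: 2.1700
  Textiles: 1.8061
  Finance: 1.9011
  Services: 1.9322
  Chemicals: 1.7768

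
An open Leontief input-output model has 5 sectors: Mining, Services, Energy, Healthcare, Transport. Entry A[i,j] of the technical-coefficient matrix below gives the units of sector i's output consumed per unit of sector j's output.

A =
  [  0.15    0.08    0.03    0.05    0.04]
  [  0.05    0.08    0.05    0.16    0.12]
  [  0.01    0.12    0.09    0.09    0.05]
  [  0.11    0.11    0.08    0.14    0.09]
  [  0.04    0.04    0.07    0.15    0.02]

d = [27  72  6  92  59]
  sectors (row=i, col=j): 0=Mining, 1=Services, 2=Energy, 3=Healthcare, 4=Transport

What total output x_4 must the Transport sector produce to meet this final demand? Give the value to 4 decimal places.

Form M = I − A:
  [  0.85   -0.08   -0.03   -0.05   -0.04]
  [ -0.05    0.92   -0.05   -0.16   -0.12]
  [ -0.01   -0.12    0.91   -0.09   -0.05]
  [ -0.11   -0.11   -0.08    0.86   -0.09]
  [ -0.04   -0.04   -0.07   -0.15    0.98]
Leontief inverse L = M⁻¹:
  [  1.2034    0.1300    0.0629    0.1145    0.0788]
  [  0.1108    1.1489    0.1032    0.2614    0.1745]
  [  0.0505    0.1769    1.1328    0.1714    0.0973]
  [  0.1817    0.1899    0.1380    1.2497    0.1525]
  [  0.0851    0.0939    0.1088    0.2189    1.0610]
Total output x = L · d:
  x_0 = 1.2034·27 + 0.1300·72 + 0.0629·6 + 0.1145·92 + 0.0788·59 = 57.4030
  x_1 = 0.1108·27 + 1.1489·72 + 0.1032·6 + 0.2614·92 + 0.1745·59 = 120.6774
  x_2 = 0.0505·27 + 0.1769·72 + 1.1328·6 + 0.1714·92 + 0.0973·59 = 42.3969
  x_3 = 0.1817·27 + 0.1899·72 + 0.1380·6 + 1.2497·92 + 0.1525·59 = 143.3729
  x_4 = 0.0851·27 + 0.0939·72 + 0.1088·6 + 0.2189·92 + 1.0610·59 = 92.4459

92.4459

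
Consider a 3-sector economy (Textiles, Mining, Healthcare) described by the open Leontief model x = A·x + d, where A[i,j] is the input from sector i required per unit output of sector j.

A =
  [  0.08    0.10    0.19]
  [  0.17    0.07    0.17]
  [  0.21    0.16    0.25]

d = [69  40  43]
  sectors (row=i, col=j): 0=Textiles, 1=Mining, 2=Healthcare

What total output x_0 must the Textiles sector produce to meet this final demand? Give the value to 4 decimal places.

Form M = I − A:
  [  0.92   -0.10   -0.19]
  [ -0.17    0.93   -0.17]
  [ -0.21   -0.16    0.75]
Leontief inverse L = M⁻¹:
  [  1.2011    0.1889    0.3471]
  [  0.2924    1.1649    0.3381]
  [  0.3987    0.3014    1.5026]
Total output x = L · d:
  x_0 = 1.2011·69 + 0.1889·40 + 0.3471·43 = 105.3535
  x_1 = 0.2924·69 + 1.1649·40 + 0.3381·43 = 81.3124
  x_2 = 0.3987·69 + 0.3014·40 + 1.5026·43 = 104.1790

105.3535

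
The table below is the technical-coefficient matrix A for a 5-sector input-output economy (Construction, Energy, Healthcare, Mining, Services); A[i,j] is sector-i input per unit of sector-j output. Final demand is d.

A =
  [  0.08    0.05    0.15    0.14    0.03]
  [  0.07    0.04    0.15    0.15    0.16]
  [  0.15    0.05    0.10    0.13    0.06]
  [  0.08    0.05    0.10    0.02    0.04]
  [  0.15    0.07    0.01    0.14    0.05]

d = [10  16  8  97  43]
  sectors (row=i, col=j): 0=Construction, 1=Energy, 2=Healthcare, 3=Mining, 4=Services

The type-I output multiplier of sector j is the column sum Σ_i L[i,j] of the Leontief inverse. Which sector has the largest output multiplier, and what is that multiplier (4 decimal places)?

Form M = I − A:
  [  0.92   -0.05   -0.15   -0.14   -0.03]
  [ -0.07    0.96   -0.15   -0.15   -0.16]
  [ -0.15   -0.05    0.90   -0.13   -0.06]
  [ -0.08   -0.05   -0.10    0.98   -0.04]
  [ -0.15   -0.07   -0.01   -0.14    0.95]
Leontief inverse L = M⁻¹:
  [  1.1637    0.0899    0.2345    0.2220    0.0760]
  [  0.1802    1.0928    0.2430    0.2561    0.2159]
  [  0.2385    0.0940    1.1924    0.2221    0.1080]
  [  0.1375    0.0771    0.1569    1.0831    0.0728]
  [  0.2198    0.1071    0.0906    0.2159    1.0924]
Total output x = L · d:
  x_0 = 1.1637·10 + 0.0899·16 + 0.2345·8 + 0.2220·97 + 0.0760·43 = 39.7535
  x_1 = 0.1802·10 + 1.0928·16 + 0.2430·8 + 0.2561·97 + 0.2159·43 = 55.3543
  x_2 = 0.2385·10 + 0.0940·16 + 1.1924·8 + 0.2221·97 + 0.1080·43 = 39.6116
  x_3 = 0.1375·10 + 0.0771·16 + 0.1569·8 + 1.0831·97 + 0.0728·43 = 112.0521
  x_4 = 0.2198·10 + 0.1071·16 + 0.0906·8 + 0.2159·97 + 1.0924·43 = 72.5487
Output multipliers (column sums of L):
  Construction: 1.9397
  Energy: 1.4608
  Healthcare: 1.9174
  Mining: 1.9991
  Services: 1.5652

Mining (1.9991)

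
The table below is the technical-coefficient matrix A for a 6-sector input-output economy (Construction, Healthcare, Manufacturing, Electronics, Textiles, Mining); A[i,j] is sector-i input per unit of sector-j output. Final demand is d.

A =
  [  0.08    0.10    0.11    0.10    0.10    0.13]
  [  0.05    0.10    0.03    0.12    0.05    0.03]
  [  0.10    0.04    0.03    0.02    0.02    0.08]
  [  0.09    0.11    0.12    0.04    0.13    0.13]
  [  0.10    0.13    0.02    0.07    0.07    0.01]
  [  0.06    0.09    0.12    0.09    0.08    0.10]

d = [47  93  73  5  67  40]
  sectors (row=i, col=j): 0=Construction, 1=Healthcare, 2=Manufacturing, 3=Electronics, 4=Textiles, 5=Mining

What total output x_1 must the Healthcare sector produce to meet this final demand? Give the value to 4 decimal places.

131.9201

Form M = I − A:
  [  0.92   -0.10   -0.11   -0.10   -0.10   -0.13]
  [ -0.05    0.90   -0.03   -0.12   -0.05   -0.03]
  [ -0.10   -0.04    0.97   -0.02   -0.02   -0.08]
  [ -0.09   -0.11   -0.12    0.96   -0.13   -0.13]
  [ -0.10   -0.13   -0.02   -0.07    0.93   -0.01]
  [ -0.06   -0.09   -0.12   -0.09   -0.08    0.90]
Leontief inverse L = M⁻¹:
  [  1.1727    0.2111    0.1941    0.1871    0.1869    0.2228]
  [  0.1076    1.1728    0.0834    0.1758    0.1086    0.0886]
  [  0.1439    0.0941    1.0757    0.0660    0.0641    0.1298]
  [  0.1808    0.2189    0.1979    1.1277    0.2117    0.2163]
  [  0.1593    0.2071    0.0726    0.1327    1.1295    0.0681]
  [  0.1404    0.1842    0.1910    0.1634    0.1534    1.1798]
Total output x = L · d:
  x_0 = 1.1727·47 + 0.2111·93 + 0.1941·73 + 0.1871·5 + 0.1869·67 + 0.2228·40 = 111.2830
  x_1 = 0.1076·47 + 1.1728·93 + 0.0834·73 + 0.1758·5 + 0.1086·67 + 0.0886·40 = 131.9201
  x_2 = 0.1439·47 + 0.0941·93 + 1.0757·73 + 0.0660·5 + 0.0641·67 + 0.1298·40 = 103.8553
  x_3 = 0.1808·47 + 0.2189·93 + 0.1979·73 + 1.1277·5 + 0.2117·67 + 0.2163·40 = 71.7803
  x_4 = 0.1593·47 + 0.2071·93 + 0.0726·73 + 0.1327·5 + 1.1295·67 + 0.0681·40 = 111.1174
  x_5 = 0.1404·47 + 0.1842·93 + 0.1910·73 + 0.1634·5 + 0.1534·67 + 1.1798·40 = 95.9578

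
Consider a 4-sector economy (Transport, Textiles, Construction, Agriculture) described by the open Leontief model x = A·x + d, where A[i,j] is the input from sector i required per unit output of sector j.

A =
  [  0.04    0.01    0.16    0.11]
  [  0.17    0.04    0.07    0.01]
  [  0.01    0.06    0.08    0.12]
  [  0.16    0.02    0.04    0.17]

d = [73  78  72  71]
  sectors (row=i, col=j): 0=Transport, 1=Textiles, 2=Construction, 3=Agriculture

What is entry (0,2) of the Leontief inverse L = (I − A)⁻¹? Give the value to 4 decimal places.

Form M = I − A:
  [  0.96   -0.01   -0.16   -0.11]
  [ -0.17    0.96   -0.07   -0.01]
  [ -0.01   -0.06    0.92   -0.12]
  [ -0.16   -0.02   -0.04    0.83]
Leontief inverse L = M⁻¹:
  [  1.0771    0.0271    0.1968    0.1715]
  [  0.1968    1.0522    0.1167    0.0556]
  [  0.0526    0.0734    1.1090    0.1682]
  [  0.2149    0.0341    0.0942    1.2473]
Total output x = L · d:
  x_0 = 1.0771·73 + 0.0271·78 + 0.1968·72 + 0.1715·71 = 107.0937
  x_1 = 0.1968·73 + 1.0522·78 + 0.1167·72 + 0.0556·71 = 108.7889
  x_2 = 0.0526·73 + 0.0734·78 + 1.1090·72 + 0.1682·71 = 101.3493
  x_3 = 0.2149·73 + 0.0341·78 + 0.0942·72 + 1.2473·71 = 113.6925

L[0,2] = 0.1968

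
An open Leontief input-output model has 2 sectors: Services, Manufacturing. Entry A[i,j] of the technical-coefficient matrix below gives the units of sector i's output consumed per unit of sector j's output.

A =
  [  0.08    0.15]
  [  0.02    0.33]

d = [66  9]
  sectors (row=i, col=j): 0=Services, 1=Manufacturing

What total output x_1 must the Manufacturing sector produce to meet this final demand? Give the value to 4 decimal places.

15.6505

Form M = I − A:
  [  0.92   -0.15]
  [ -0.02    0.67]
Leontief inverse L = M⁻¹:
  [  1.0923    0.2445]
  [  0.0326    1.4998]
Total output x = L · d:
  x_0 = 1.0923·66 + 0.2445·9 = 74.2908
  x_1 = 0.0326·66 + 1.4998·9 = 15.6505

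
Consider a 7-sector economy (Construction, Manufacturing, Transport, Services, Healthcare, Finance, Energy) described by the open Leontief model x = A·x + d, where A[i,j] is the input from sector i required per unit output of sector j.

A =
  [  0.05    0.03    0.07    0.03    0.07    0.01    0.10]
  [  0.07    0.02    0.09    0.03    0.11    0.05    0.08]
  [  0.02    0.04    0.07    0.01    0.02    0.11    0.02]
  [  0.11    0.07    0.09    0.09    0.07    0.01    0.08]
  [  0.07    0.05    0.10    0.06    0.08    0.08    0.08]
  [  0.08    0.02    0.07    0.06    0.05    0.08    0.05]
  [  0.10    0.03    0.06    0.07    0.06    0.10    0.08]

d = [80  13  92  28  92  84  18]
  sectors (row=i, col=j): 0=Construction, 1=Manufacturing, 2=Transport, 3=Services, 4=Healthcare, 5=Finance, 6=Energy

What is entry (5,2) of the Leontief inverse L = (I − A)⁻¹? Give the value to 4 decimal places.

Form M = I − A:
  [  0.95   -0.03   -0.07   -0.03   -0.07   -0.01   -0.10]
  [ -0.07    0.98   -0.09   -0.03   -0.11   -0.05   -0.08]
  [ -0.02   -0.04    0.93   -0.01   -0.02   -0.11   -0.02]
  [ -0.11   -0.07   -0.09    0.91   -0.07   -0.01   -0.08]
  [ -0.07   -0.05   -0.10   -0.06    0.92   -0.08   -0.08]
  [ -0.08   -0.02   -0.07   -0.06   -0.05    0.92   -0.05]
  [ -0.10   -0.03   -0.06   -0.07   -0.06   -0.10    0.92]
Leontief inverse L = M⁻¹:
  [  1.0940    0.0538    0.1186    0.0610    0.1093    0.0548    0.1440]
  [  0.1229    1.0495    0.1509    0.0679    0.1577    0.1053    0.1332]
  [  0.0523    0.0561    1.1071    0.0324    0.0484    0.1459    0.0496]
  [  0.1727    0.1052    0.1610    1.1338    0.1285    0.0661    0.1448]
  [  0.1322    0.0835    0.1699    0.1040    1.1355    0.1415    0.1408]
  [  0.1290    0.0465    0.1245    0.0951    0.0929    1.1256    0.0983]
  [  0.1621    0.0622    0.1269    0.1143    0.1141    0.1555    1.1411]
Total output x = L · d:
  x_0 = 1.0940·80 + 0.0538·13 + 0.1186·92 + 0.0610·28 + 0.1093·92 + 0.0548·84 + 0.1440·18 = 118.0858
  x_1 = 0.1229·80 + 1.0495·13 + 0.1509·92 + 0.0679·28 + 0.1577·92 + 0.1053·84 + 0.1332·18 = 65.0075
  x_2 = 0.0523·80 + 0.0561·13 + 1.1071·92 + 0.0324·28 + 0.0484·92 + 0.1459·84 + 0.0496·18 = 125.2747
  x_3 = 0.1727·80 + 0.1052·13 + 0.1610·92 + 1.1338·28 + 0.1285·92 + 0.0661·84 + 0.1448·18 = 81.7252
  x_4 = 0.1322·80 + 0.0835·13 + 0.1699·92 + 0.1040·28 + 1.1355·92 + 0.1415·84 + 0.1408·18 = 149.0868
  x_5 = 0.1290·80 + 0.0465·13 + 0.1245·92 + 0.0951·28 + 0.0929·92 + 1.1256·84 + 0.0983·18 = 129.9040
  x_6 = 0.1621·80 + 0.0622·13 + 0.1269·92 + 0.1143·28 + 0.1141·92 + 0.1555·84 + 1.1411·18 = 72.7518

L[5,2] = 0.1245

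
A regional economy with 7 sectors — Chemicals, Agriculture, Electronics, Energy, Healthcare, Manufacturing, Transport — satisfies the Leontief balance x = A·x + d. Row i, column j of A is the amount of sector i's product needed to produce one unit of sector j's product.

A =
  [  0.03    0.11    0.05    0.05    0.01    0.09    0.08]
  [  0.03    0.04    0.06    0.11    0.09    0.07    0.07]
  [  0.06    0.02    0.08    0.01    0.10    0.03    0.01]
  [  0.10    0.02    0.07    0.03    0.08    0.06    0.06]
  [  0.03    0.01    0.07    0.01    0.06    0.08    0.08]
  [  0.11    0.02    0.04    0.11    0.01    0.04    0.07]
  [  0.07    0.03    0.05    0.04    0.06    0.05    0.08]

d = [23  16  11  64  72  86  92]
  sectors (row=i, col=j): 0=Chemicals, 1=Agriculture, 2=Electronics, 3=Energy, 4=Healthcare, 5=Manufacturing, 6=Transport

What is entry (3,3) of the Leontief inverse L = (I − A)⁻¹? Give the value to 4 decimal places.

L[3,3] = 1.0616

Form M = I − A:
  [  0.97   -0.11   -0.05   -0.05   -0.01   -0.09   -0.08]
  [ -0.03    0.96   -0.06   -0.11   -0.09   -0.07   -0.07]
  [ -0.06   -0.02    0.92   -0.01   -0.10   -0.03   -0.01]
  [ -0.10   -0.02   -0.07    0.97   -0.08   -0.06   -0.06]
  [ -0.03   -0.01   -0.07   -0.01    0.94   -0.08   -0.08]
  [ -0.11   -0.02   -0.04   -0.11   -0.01    0.96   -0.07]
  [ -0.07   -0.03   -0.05   -0.04   -0.06   -0.05    0.92]
Leontief inverse L = M⁻¹:
  [  1.0755    0.1342    0.0905    0.0920    0.0511    0.1300    0.1251]
  [  0.0803    1.0636    0.1065    0.1452    0.1352    0.1150    0.1190]
  [  0.0867    0.0376    1.1110    0.0300    0.1285    0.0603    0.0402]
  [  0.1403    0.0471    0.1103    1.0616    0.1158    0.1015    0.1040]
  [  0.0653    0.0276    0.1020    0.0360    1.0896    0.1103    0.1144]
  [  0.1531    0.0487    0.0789    0.1419    0.0455    1.0806    0.1133]
  [  0.1078    0.0534    0.0865    0.0696    0.0938    0.0872    1.1207]
Total output x = L · d:
  x_0 = 1.0755·23 + 0.1342·16 + 0.0905·11 + 0.0920·64 + 0.0511·72 + 0.1300·86 + 0.1251·92 = 60.1304
  x_1 = 0.0803·23 + 1.0636·16 + 0.1065·11 + 0.1452·64 + 0.1352·72 + 0.1150·86 + 0.1190·92 = 59.9000
  x_2 = 0.0867·23 + 0.0376·16 + 1.1110·11 + 0.0300·64 + 0.1285·72 + 0.0603·86 + 0.0402·92 = 34.8630
  x_3 = 0.1403·23 + 0.0471·16 + 0.1103·11 + 1.0616·64 + 0.1158·72 + 0.1015·86 + 0.1040·92 = 99.7700
  x_4 = 0.0653·23 + 0.0276·16 + 0.1020·11 + 0.0360·64 + 1.0896·72 + 0.1103·86 + 0.1144·92 = 103.8296
  x_5 = 0.1531·23 + 0.0487·16 + 0.0789·11 + 0.1419·64 + 0.0455·72 + 1.0806·86 + 0.1133·92 = 120.8823
  x_6 = 0.1078·23 + 0.0534·16 + 0.0865·11 + 0.0696·64 + 0.0938·72 + 0.0872·86 + 1.1207·92 = 126.1021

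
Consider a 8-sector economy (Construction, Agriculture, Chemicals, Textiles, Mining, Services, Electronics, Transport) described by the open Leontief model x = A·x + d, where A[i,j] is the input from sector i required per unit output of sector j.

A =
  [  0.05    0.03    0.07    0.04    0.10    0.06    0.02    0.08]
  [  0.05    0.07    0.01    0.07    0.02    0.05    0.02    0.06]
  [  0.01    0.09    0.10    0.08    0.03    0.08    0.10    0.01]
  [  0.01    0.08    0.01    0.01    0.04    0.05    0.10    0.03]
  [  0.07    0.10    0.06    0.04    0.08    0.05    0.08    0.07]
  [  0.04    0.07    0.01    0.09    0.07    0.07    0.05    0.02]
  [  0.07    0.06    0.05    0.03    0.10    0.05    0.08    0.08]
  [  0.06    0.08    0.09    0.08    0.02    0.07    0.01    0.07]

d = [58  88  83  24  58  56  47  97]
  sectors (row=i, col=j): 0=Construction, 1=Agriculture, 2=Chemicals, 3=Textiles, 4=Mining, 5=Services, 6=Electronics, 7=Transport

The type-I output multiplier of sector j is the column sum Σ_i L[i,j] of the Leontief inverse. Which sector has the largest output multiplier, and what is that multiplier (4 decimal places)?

Agriculture (2.0543)

Form M = I − A:
  [  0.95   -0.03   -0.07   -0.04   -0.10   -0.06   -0.02   -0.08]
  [ -0.05    0.93   -0.01   -0.07   -0.02   -0.05   -0.02   -0.06]
  [ -0.01   -0.09    0.90   -0.08   -0.03   -0.08   -0.10   -0.01]
  [ -0.01   -0.08   -0.01    0.99   -0.04   -0.05   -0.10   -0.03]
  [ -0.07   -0.10   -0.06   -0.04    0.92   -0.05   -0.08   -0.07]
  [ -0.04   -0.07   -0.01   -0.09   -0.07    0.93   -0.05   -0.02]
  [ -0.07   -0.06   -0.05   -0.03   -0.10   -0.05    0.92   -0.08]
  [ -0.06   -0.08   -0.09   -0.08   -0.02   -0.07   -0.01    0.93]
Leontief inverse L = M⁻¹:
  [  1.0878    0.0926    0.1136    0.0876    0.1462    0.1104    0.0676    0.1228]
  [  0.0772    1.1135    0.0361    0.1037    0.0524    0.0861    0.0513    0.0924]
  [  0.0480    0.1562    1.1388    0.1294    0.0797    0.1331    0.1570    0.0530]
  [  0.0409    0.1232    0.0360    1.0434    0.0759    0.0845    0.1328    0.0645]
  [  0.1174    0.1725    0.1091    0.0958    1.1369    0.1092    0.1347    0.1250]
  [  0.0742    0.1244    0.0397    0.1284    0.1138    1.1127    0.0936    0.0595]
  [  0.1167    0.1300    0.0994    0.0831    0.1566    0.1069    1.1330    0.1337]
  [  0.0943    0.1419    0.1301    0.1295    0.0629    0.1219    0.0575    1.1104]
Total output x = L · d:
  x_0 = 1.0878·58 + 0.0926·88 + 0.1136·83 + 0.0876·24 + 0.1462·58 + 0.1104·56 + 0.0676·47 + 0.1228·97 = 112.5122
  x_1 = 0.0772·58 + 1.1135·88 + 0.0361·83 + 0.1037·24 + 0.0524·58 + 0.0861·56 + 0.0513·47 + 0.0924·97 = 127.1902
  x_2 = 0.0480·58 + 0.1562·88 + 1.1388·83 + 0.1294·24 + 0.0797·58 + 0.1331·56 + 0.1570·47 + 0.0530·97 = 138.7519
  x_3 = 0.0409·58 + 0.1232·88 + 0.0360·83 + 1.0434·24 + 0.0759·58 + 0.0845·56 + 0.1328·47 + 0.0645·97 = 62.8642
  x_4 = 0.1174·58 + 0.1725·88 + 0.1091·83 + 0.0958·24 + 1.1369·58 + 0.1092·56 + 0.1347·47 + 0.1250·97 = 123.8517
  x_5 = 0.0742·58 + 0.1244·88 + 0.0397·83 + 0.1284·24 + 0.1138·58 + 1.1127·56 + 0.0936·47 + 0.0595·97 = 100.7113
  x_6 = 0.1167·58 + 0.1300·88 + 0.0994·83 + 0.0831·24 + 0.1566·58 + 0.1069·56 + 1.1330·47 + 0.1337·97 = 109.7526
  x_7 = 0.0943·58 + 0.1419·88 + 0.1301·83 + 0.1295·24 + 0.0629·58 + 0.1219·56 + 0.0575·47 + 1.1104·97 = 152.7603
Output multipliers (column sums of L):
  Construction: 1.6565
  Agriculture: 2.0543
  Chemicals: 1.7028
  Textiles: 1.8008
  Mining: 1.8243
  Services: 1.8648
  Electronics: 1.8276
  Transport: 1.7613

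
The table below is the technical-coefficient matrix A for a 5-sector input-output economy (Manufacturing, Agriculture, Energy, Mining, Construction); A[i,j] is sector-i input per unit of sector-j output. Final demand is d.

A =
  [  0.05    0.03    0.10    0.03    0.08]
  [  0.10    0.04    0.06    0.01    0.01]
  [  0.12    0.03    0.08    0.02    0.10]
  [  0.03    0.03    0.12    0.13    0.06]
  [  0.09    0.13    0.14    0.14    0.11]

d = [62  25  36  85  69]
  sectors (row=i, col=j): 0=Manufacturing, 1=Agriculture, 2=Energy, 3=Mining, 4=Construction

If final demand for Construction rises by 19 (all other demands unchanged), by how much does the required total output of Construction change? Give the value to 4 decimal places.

22.4358

Form M = I − A:
  [  0.95   -0.03   -0.10   -0.03   -0.08]
  [ -0.10    0.96   -0.06   -0.01   -0.01]
  [ -0.12   -0.03    0.92   -0.02   -0.10]
  [ -0.03   -0.03   -0.12    0.87   -0.06]
  [ -0.09   -0.13   -0.14   -0.14    0.89]
Leontief inverse L = M⁻¹:
  [  1.0906    0.0568    0.1484    0.0609    0.1194]
  [  0.1265    1.0540    0.0910    0.0242    0.0351]
  [  0.1662    0.0625    1.1389    0.0563    0.1474]
  [  0.0764    0.0593    0.1816    1.1741    0.1071]
  [  0.1669    0.1788    0.2360    0.2033    1.1808]
Total output x = L · d:
  x_0 = 1.0906·62 + 0.0568·25 + 0.1484·36 + 0.0609·85 + 0.1194·69 = 87.7949
  x_1 = 0.1265·62 + 1.0540·25 + 0.0910·36 + 0.0242·85 + 0.0351·69 = 41.9471
  x_2 = 0.1662·62 + 0.0625·25 + 1.1389·36 + 0.0563·85 + 0.1474·69 = 67.8260
  x_3 = 0.0764·62 + 0.0593·25 + 0.1816·36 + 1.1741·85 + 0.1071·69 = 119.9490
  x_4 = 0.1669·62 + 0.1788·25 + 0.2360·36 + 0.2033·85 + 1.1808·69 = 122.0710
Δx_4 = L[4,4] · Δd_4 = 1.1808 · 19 = 22.4358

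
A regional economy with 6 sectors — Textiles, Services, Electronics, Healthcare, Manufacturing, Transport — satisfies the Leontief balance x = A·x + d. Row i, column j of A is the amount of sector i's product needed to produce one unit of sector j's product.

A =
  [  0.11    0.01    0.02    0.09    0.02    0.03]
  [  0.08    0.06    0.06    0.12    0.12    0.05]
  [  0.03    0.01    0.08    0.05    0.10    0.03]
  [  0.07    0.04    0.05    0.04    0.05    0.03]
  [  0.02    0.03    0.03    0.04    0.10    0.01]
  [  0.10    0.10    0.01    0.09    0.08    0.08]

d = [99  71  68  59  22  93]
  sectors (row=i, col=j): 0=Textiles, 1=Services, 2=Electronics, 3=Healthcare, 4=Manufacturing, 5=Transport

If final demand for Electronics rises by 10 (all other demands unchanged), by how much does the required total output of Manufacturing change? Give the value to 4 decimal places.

Form M = I − A:
  [  0.89   -0.01   -0.02   -0.09   -0.02   -0.03]
  [ -0.08    0.94   -0.06   -0.12   -0.12   -0.05]
  [ -0.03   -0.01    0.92   -0.05   -0.10   -0.03]
  [ -0.07   -0.04   -0.05    0.96   -0.05   -0.03]
  [ -0.02   -0.03   -0.03   -0.04    0.90   -0.01]
  [ -0.10   -0.10   -0.01   -0.09   -0.08    0.92]
Leontief inverse L = M⁻¹:
  [  1.1420    0.0236    0.0346    0.1177    0.0428    0.0440]
  [  0.1259    1.0865    0.0891    0.1664    0.1733    0.0734]
  [  0.0529    0.0243    1.0986    0.0748    0.1344    0.0428]
  [  0.0979    0.0545    0.0669    1.0686    0.0802    0.0441]
  [  0.0374    0.0414    0.0437    0.0597    1.1273    0.0191]
  [  0.1512    0.1299    0.0357    0.1414    0.1308    1.1061]
Total output x = L · d:
  x_0 = 1.1420·99 + 0.0236·71 + 0.0346·68 + 0.1177·59 + 0.0428·22 + 0.0440·93 = 129.0662
  x_1 = 0.1259·99 + 1.0865·71 + 0.0891·68 + 0.1664·59 + 0.1733·22 + 0.0734·93 = 116.1171
  x_2 = 0.0529·99 + 0.0243·71 + 1.0986·68 + 0.0748·59 + 0.1344·22 + 0.0428·93 = 93.0184
  x_3 = 0.0979·99 + 0.0545·71 + 0.0669·68 + 1.0686·59 + 0.0802·22 + 0.0441·93 = 87.0181
  x_4 = 0.0374·99 + 0.0414·71 + 0.0437·68 + 0.0597·59 + 1.1273·22 + 0.0191·93 = 39.7147
  x_5 = 0.1512·99 + 0.1299·71 + 0.0357·68 + 0.1414·59 + 0.1308·22 + 1.1061·93 = 140.7145
Δx_4 = L[4,2] · Δd_2 = 0.0437 · 10 = 0.4373

0.4373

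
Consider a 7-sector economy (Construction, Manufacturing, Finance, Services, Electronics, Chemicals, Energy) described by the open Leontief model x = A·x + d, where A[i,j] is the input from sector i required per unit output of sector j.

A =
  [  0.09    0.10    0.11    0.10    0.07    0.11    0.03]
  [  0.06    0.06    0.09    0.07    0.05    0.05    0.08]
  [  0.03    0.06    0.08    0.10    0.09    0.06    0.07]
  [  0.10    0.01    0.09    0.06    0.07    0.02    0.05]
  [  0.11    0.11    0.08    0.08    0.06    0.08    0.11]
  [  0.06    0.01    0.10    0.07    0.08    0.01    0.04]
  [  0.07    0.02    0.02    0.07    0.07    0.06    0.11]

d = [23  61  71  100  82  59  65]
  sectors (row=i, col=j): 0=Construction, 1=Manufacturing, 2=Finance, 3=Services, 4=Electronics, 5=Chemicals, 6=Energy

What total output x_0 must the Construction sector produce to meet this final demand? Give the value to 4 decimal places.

101.2558

Form M = I − A:
  [  0.91   -0.10   -0.11   -0.10   -0.07   -0.11   -0.03]
  [ -0.06    0.94   -0.09   -0.07   -0.05   -0.05   -0.08]
  [ -0.03   -0.06    0.92   -0.10   -0.09   -0.06   -0.07]
  [ -0.10   -0.01   -0.09    0.94   -0.07   -0.02   -0.05]
  [ -0.11   -0.11   -0.08   -0.08    0.94   -0.08   -0.11]
  [ -0.06   -0.01   -0.10   -0.07   -0.08    0.99   -0.04]
  [ -0.07   -0.02   -0.02   -0.07   -0.07   -0.06    0.89]
Leontief inverse L = M⁻¹:
  [  1.1763    0.1628    0.2102    0.1938    0.1538    0.1746    0.1086]
  [  0.1249    1.1062    0.1607    0.1405    0.1131    0.1001    0.1427]
  [  0.1013    0.1088    1.1554    0.1737    0.1567    0.1113    0.1382]
  [  0.1606    0.0569    0.1558    1.1256    0.1275    0.0696    0.1049]
  [  0.2001    0.1743    0.1783    0.1764    1.1455    0.1498    0.1947]
  [  0.1157    0.0526    0.1599    0.1299    0.1330    1.0543    0.0923]
  [  0.1338    0.0618    0.0832    0.1335    0.1272    0.1068    1.1682]
Total output x = L · d:
  x_0 = 1.1763·23 + 0.1628·61 + 0.2102·71 + 0.1938·100 + 0.1538·82 + 0.1746·59 + 0.1086·65 = 101.2558
  x_1 = 0.1249·23 + 1.1062·61 + 0.1607·71 + 0.1405·100 + 0.1131·82 + 0.1001·59 + 0.1427·65 = 120.2672
  x_2 = 0.1013·23 + 0.1088·61 + 1.1554·71 + 0.1737·100 + 0.1567·82 + 0.1113·59 + 0.1382·65 = 136.7702
  x_3 = 0.1606·23 + 0.0569·61 + 0.1558·71 + 1.1256·100 + 0.1275·82 + 0.0696·59 + 0.1049·65 = 152.1586
  x_4 = 0.2001·23 + 0.1743·61 + 0.1783·71 + 0.1764·100 + 1.1455·82 + 0.1498·59 + 0.1947·65 = 160.9497
  x_5 = 0.1157·23 + 0.0526·61 + 0.1599·71 + 0.1299·100 + 0.1330·82 + 1.0543·59 + 0.0923·65 = 109.3262
  x_6 = 0.1338·23 + 0.0618·61 + 0.0832·71 + 0.1335·100 + 0.1272·82 + 0.1068·59 + 1.1682·65 = 118.7706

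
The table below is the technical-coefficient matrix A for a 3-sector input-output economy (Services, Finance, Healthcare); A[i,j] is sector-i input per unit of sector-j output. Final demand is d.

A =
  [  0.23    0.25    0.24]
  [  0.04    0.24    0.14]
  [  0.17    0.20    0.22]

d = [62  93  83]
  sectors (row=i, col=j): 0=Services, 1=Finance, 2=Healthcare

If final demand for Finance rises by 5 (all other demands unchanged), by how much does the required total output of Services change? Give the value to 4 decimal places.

Form M = I − A:
  [  0.77   -0.25   -0.24]
  [ -0.04    0.76   -0.14]
  [ -0.17   -0.20    0.78]
Leontief inverse L = M⁻¹:
  [  1.4549    0.6259    0.5600]
  [  0.1417    1.4420    0.3024]
  [  0.3534    0.5062    1.4816]
Total output x = L · d:
  x_0 = 1.4549·62 + 0.6259·93 + 0.5600·83 = 194.8926
  x_1 = 0.1417·62 + 1.4420·93 + 0.3024·83 = 167.9871
  x_2 = 0.3534·62 + 0.5062·93 + 1.4816·83 = 191.9604
Δx_0 = L[0,1] · Δd_1 = 0.6259 · 5 = 3.1297

3.1297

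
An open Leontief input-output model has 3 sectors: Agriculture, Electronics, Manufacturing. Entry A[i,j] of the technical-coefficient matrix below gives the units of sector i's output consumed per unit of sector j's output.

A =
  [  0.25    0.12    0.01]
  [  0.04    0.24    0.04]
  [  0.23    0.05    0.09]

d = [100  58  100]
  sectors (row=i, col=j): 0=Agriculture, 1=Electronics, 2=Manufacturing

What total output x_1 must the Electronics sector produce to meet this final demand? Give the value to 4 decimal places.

92.2653

Form M = I − A:
  [  0.75   -0.12   -0.01]
  [ -0.04    0.76   -0.04]
  [ -0.23   -0.05    0.91]
Leontief inverse L = M⁻¹:
  [  1.3523    0.2151    0.0243]
  [  0.0894    1.3338    0.0596]
  [  0.3467    0.1277    1.1083]
Total output x = L · d:
  x_0 = 1.3523·100 + 0.2151·58 + 0.0243·100 = 150.1345
  x_1 = 0.0894·100 + 1.3338·58 + 0.0596·100 = 92.2653
  x_2 = 0.3467·100 + 0.1277·58 + 1.1083·100 = 152.9057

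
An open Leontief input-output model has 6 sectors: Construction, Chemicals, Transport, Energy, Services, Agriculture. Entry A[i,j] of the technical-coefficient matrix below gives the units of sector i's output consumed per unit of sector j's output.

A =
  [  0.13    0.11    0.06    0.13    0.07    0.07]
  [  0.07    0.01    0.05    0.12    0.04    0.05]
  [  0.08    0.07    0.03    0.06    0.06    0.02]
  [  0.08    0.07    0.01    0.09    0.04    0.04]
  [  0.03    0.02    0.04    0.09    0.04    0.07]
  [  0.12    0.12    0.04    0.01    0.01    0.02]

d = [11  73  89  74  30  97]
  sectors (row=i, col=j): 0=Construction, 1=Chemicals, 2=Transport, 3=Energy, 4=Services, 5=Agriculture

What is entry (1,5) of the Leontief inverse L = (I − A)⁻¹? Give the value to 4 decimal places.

L[1,5] = 0.0749

Form M = I − A:
  [  0.87   -0.11   -0.06   -0.13   -0.07   -0.07]
  [ -0.07    0.99   -0.05   -0.12   -0.04   -0.05]
  [ -0.08   -0.07    0.97   -0.06   -0.06   -0.02]
  [ -0.08   -0.07   -0.01    0.91   -0.04   -0.04]
  [ -0.03   -0.02   -0.04   -0.09    0.96   -0.07]
  [ -0.12   -0.12   -0.04   -0.01   -0.01    0.98]
Leontief inverse L = M⁻¹:
  [  1.2114    0.1726    0.0953    0.2144    0.1116    0.1140]
  [  0.1188    1.0504    0.0690    0.1672    0.0645    0.0749]
  [  0.1242    0.1031    1.0504    0.1094    0.0840    0.0460]
  [  0.1275    0.1063    0.0305    1.1402    0.0638    0.0663]
  [  0.0699    0.0529    0.0557    0.1263    1.0586    0.0896]
  [  0.1700    0.1556    0.0639    0.0641    0.0364    1.0470]
Total output x = L · d:
  x_0 = 1.2114·11 + 0.1726·73 + 0.0953·89 + 0.2144·74 + 0.1116·30 + 0.1140·97 = 64.6776
  x_1 = 0.1188·11 + 1.0504·73 + 0.0690·89 + 0.1672·74 + 0.0645·30 + 0.0749·97 = 105.6989
  x_2 = 0.1242·11 + 0.1031·73 + 1.0504·89 + 0.1094·74 + 0.0840·30 + 0.0460·97 = 117.4614
  x_3 = 0.1275·11 + 0.1063·73 + 0.0305·89 + 1.1402·74 + 0.0638·30 + 0.0663·97 = 104.5884
  x_4 = 0.0699·11 + 0.0529·73 + 0.0557·89 + 0.1263·74 + 1.0586·30 + 0.0896·97 = 59.3827
  x_5 = 0.1700·11 + 0.1556·73 + 0.0639·89 + 0.0641·74 + 0.0364·30 + 1.0470·97 = 126.3095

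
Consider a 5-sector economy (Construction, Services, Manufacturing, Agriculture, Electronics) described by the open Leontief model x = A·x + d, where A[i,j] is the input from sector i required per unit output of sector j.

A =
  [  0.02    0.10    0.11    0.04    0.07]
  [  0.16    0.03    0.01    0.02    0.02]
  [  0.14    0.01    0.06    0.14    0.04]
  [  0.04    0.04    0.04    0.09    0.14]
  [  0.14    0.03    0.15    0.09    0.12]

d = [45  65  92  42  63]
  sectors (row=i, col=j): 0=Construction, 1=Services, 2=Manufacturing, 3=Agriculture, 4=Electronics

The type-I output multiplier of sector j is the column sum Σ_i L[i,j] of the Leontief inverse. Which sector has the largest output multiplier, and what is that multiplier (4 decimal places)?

Construction (1.7713)

Form M = I − A:
  [  0.98   -0.10   -0.11   -0.04   -0.07]
  [ -0.16    0.97   -0.01   -0.02   -0.02]
  [ -0.14   -0.01    0.94   -0.14   -0.04]
  [ -0.04   -0.04   -0.04    0.91   -0.14]
  [ -0.14   -0.03   -0.15   -0.09    0.88]
Leontief inverse L = M⁻¹:
  [  1.0801    0.1197    0.1486    0.0837    0.1087]
  [  0.1866    1.0538    0.0424    0.0426    0.0475]
  [  0.1868    0.0415    1.1096    0.1894    0.0964]
  [  0.0977    0.0640    0.0916    1.1379    0.1944]
  [  0.2200    0.0686    0.2236    0.1634    1.1916]
Total output x = L · d:
  x_0 = 1.0801·45 + 0.1197·65 + 0.1486·92 + 0.0837·42 + 0.1087·63 = 80.4206
  x_1 = 0.1866·45 + 1.0538·65 + 0.0424·92 + 0.0426·42 + 0.0475·63 = 85.5845
  x_2 = 0.1868·45 + 0.0415·65 + 1.1096·92 + 0.1894·42 + 0.0964·63 = 127.2044
  x_3 = 0.0977·45 + 0.0640·65 + 0.0916·92 + 1.1379·42 + 0.1944·63 = 77.0210
  x_4 = 0.2200·45 + 0.0686·65 + 0.2236·92 + 0.1634·42 + 1.1916·63 = 116.8625
Output multipliers (column sums of L):
  Construction: 1.7713
  Services: 1.3476
  Manufacturing: 1.6157
  Agriculture: 1.6170
  Electronics: 1.6386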